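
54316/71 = 54316/71 = 765.01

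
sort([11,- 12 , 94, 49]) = [ - 12,11,  49, 94]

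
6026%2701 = 624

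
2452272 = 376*6522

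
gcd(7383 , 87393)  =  3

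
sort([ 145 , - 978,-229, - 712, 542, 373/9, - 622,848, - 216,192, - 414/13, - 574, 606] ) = [ - 978 , - 712, - 622, - 574 , - 229, - 216, - 414/13,373/9, 145,192,542,606,  848] 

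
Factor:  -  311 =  - 311^1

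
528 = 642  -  114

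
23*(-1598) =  - 36754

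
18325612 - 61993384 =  - 43667772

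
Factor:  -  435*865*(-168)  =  63214200 =2^3*3^2*5^2 * 7^1*29^1*173^1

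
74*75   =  5550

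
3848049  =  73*52713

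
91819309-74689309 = 17130000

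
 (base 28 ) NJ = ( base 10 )663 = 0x297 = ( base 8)1227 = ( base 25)11d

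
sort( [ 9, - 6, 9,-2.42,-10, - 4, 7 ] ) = [ - 10,-6, - 4, - 2.42,7, 9, 9] 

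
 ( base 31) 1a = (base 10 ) 41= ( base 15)2B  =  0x29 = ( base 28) 1d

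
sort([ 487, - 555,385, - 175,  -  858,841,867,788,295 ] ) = [ - 858, - 555, - 175,295,385,487, 788,841,867 ] 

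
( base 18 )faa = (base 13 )23B6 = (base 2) 1001110111010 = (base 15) 176A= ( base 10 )5050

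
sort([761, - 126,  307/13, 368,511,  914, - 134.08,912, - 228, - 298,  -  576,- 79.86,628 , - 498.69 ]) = [ - 576, - 498.69, - 298, - 228, - 134.08 ,- 126,- 79.86 , 307/13,  368, 511, 628,761,  912, 914]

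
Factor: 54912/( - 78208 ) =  - 33/47 = - 3^1*11^1*47^( - 1 )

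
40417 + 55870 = 96287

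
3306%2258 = 1048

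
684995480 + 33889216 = 718884696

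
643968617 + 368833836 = 1012802453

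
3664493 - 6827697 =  -3163204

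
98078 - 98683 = -605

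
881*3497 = 3080857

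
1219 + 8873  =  10092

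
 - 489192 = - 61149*8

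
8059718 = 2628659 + 5431059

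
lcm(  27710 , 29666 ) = 2521610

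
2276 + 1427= 3703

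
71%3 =2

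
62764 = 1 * 62764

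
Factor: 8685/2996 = 2^(-2)*3^2*5^1*7^(-1 ) *107^(-1 )*193^1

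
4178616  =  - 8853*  ( - 472)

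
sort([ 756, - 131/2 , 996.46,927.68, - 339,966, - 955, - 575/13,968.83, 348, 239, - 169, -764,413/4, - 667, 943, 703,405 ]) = [ - 955, - 764, - 667, - 339, - 169, - 131/2, -575/13,413/4,239,348,405,703,  756, 927.68,943,  966, 968.83  ,  996.46 ]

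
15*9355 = 140325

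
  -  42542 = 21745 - 64287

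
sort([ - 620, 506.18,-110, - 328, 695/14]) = [- 620, - 328, - 110,  695/14,506.18]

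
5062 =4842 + 220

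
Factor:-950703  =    -  3^1*13^1*19^1 * 1283^1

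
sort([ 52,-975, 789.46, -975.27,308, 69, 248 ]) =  [ - 975.27, - 975 , 52, 69,248 , 308,789.46]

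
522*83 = 43326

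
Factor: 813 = 3^1*271^1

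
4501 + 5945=10446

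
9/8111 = 9/8111 = 0.00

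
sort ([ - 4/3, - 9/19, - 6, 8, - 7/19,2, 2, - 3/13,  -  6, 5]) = [-6, - 6, - 4/3, - 9/19, -7/19, - 3/13,  2 , 2,5,  8 ]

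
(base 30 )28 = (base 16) 44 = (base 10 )68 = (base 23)2M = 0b1000100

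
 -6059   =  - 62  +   - 5997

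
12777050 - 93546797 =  - 80769747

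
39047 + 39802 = 78849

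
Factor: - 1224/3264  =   - 3/8  =  - 2^( - 3)*3^1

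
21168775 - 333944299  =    -  312775524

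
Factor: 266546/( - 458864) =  - 79/136=- 2^(  -  3)*17^(- 1) *79^1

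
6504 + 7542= 14046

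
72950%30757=11436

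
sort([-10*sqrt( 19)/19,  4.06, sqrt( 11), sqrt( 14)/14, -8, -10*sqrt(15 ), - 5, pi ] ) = [  -  10*sqrt(15),-8,-5,-10 * sqrt(19 )/19,  sqrt( 14) /14,  pi, sqrt( 11 ),4.06 ] 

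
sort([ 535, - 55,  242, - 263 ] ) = [-263,-55,242 , 535] 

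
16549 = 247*67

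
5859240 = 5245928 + 613312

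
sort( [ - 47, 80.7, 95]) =[ - 47,80.7,95]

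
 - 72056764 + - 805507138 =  - 877563902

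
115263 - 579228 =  - 463965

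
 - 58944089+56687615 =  - 2256474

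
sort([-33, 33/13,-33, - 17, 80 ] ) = [  -  33, - 33, - 17, 33/13, 80 ] 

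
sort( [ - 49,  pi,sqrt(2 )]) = [-49, sqrt (2),  pi]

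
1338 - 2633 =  -1295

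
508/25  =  20  +  8/25 = 20.32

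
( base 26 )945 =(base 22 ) chb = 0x1831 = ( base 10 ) 6193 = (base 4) 1200301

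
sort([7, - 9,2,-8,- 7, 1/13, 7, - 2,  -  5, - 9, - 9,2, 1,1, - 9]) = [ - 9, - 9 , -9,  -  9,-8,  -  7, - 5, - 2,1/13, 1, 1,2, 2,7,7]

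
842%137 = 20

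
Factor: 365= 5^1*73^1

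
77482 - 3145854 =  - 3068372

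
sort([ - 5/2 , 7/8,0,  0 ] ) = [ - 5/2, 0,0,  7/8] 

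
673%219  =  16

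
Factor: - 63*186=-2^1*3^3*7^1*31^1 =- 11718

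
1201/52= 23 + 5/52=23.10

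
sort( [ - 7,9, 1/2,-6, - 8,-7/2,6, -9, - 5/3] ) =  [ - 9, - 8, - 7, - 6,-7/2,- 5/3,1/2, 6,  9 ] 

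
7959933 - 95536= 7864397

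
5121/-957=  - 6 + 207/319 =- 5.35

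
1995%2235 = 1995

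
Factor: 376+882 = 2^1*17^1*37^1 = 1258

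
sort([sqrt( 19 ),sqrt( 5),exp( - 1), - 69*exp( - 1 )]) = [ - 69*exp( - 1),exp ( - 1),sqrt( 5),sqrt(  19)]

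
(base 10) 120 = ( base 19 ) 66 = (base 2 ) 1111000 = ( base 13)93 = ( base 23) 55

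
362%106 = 44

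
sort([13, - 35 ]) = [-35, 13]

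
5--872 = 877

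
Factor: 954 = 2^1* 3^2*53^1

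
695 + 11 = 706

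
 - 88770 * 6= -532620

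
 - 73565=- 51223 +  - 22342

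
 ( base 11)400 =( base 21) 121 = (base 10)484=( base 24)K4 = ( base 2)111100100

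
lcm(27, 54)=54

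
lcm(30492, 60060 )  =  1981980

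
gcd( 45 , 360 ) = 45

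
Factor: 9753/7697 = 3^1*43^( - 1)*179^(-1 )*3251^1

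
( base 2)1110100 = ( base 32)3K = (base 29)40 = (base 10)116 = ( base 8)164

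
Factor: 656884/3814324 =17^ ( - 1)*97^1*  1693^1* 56093^( - 1) = 164221/953581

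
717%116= 21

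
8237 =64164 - 55927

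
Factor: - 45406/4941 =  - 2^1*3^( - 4 )*61^( - 1 )*73^1*311^1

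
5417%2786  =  2631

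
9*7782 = 70038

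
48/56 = 6/7 =0.86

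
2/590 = 1/295= 0.00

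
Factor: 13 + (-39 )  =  -26 = -2^1*13^1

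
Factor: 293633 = 293633^1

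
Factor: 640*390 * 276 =2^10*3^2 * 5^2*13^1 * 23^1 = 68889600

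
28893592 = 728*39689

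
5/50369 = 5/50369 = 0.00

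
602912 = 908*664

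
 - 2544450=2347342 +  - 4891792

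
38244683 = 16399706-  -  21844977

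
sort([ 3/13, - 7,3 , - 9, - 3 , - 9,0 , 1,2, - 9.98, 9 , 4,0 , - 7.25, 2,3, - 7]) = [ - 9.98 , - 9,-9, - 7.25, - 7, - 7,-3,  0,0, 3/13, 1,2,  2, 3 , 3, 4,  9 ]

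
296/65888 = 37/8236 = 0.00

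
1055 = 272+783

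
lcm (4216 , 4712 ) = 80104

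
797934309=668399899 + 129534410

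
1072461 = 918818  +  153643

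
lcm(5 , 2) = 10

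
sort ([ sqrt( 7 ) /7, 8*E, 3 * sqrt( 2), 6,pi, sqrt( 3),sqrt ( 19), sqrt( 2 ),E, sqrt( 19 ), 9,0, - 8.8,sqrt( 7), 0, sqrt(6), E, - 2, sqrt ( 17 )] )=[ -8.8,- 2,0, 0,sqrt( 7)/7,sqrt( 2), sqrt(3),sqrt( 6 ), sqrt(7 ),  E, E,pi,sqrt( 17 ), 3 * sqrt( 2) , sqrt(19),sqrt (19),6,9, 8*E ] 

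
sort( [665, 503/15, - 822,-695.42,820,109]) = [  -  822, -695.42,503/15,109,665, 820]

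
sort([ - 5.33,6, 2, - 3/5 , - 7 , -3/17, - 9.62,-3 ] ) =[  -  9.62,  -  7,-5.33,  -  3, - 3/5, -3/17,2, 6]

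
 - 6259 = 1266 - 7525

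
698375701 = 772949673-74573972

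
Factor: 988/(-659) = -2^2 * 13^1*19^1*659^ ( - 1 ) 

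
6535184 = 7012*932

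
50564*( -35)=-1769740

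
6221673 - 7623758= - 1402085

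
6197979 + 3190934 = 9388913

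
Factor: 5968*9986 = 59596448 = 2^5*373^1 * 4993^1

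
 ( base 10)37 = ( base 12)31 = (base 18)21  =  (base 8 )45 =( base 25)1C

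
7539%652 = 367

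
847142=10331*82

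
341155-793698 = -452543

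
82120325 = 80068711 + 2051614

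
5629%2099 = 1431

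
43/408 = 43/408 =0.11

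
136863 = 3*45621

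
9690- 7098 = 2592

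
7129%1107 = 487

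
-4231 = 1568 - 5799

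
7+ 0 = 7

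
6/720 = 1/120 = 0.01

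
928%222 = 40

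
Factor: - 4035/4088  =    -  2^( - 3 ) * 3^1*5^1*7^( - 1 ) *73^( - 1)*269^1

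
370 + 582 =952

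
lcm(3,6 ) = 6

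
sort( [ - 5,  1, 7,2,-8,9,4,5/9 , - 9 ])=[-9, -8 ,-5,5/9,1,  2,4,7,9 ]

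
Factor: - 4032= -2^6 * 3^2*7^1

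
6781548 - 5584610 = 1196938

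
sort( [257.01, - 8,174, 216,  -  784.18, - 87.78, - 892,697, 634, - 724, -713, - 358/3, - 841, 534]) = [ - 892, - 841, - 784.18,-724,-713, - 358/3, - 87.78, - 8,  174,  216,257.01,  534 , 634, 697 ]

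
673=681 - 8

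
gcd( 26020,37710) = 10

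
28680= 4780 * 6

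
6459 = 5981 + 478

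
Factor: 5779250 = 2^1*5^3 * 23117^1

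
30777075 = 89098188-58321113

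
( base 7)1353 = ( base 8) 1020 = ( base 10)528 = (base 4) 20100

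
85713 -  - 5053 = 90766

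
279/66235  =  279/66235 = 0.00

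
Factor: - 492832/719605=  - 2^5*5^(- 1) * 43^(  -  1 ) * 3347^( - 1)* 15401^1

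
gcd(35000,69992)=8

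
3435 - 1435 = 2000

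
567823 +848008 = 1415831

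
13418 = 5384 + 8034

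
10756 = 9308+1448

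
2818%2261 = 557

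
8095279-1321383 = 6773896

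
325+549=874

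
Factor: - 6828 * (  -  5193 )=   35457804=2^2*3^3*569^1*577^1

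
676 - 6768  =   - 6092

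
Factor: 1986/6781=2^1*3^1*331^1*6781^( - 1) 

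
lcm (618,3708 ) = 3708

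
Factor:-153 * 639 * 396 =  - 2^2 * 3^6 *11^1* 17^1 * 71^1  =  - 38715732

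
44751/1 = 44751=44751.00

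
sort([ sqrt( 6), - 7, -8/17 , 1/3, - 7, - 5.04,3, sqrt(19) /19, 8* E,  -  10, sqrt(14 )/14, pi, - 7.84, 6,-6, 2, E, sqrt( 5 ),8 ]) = [  -  10,-7.84, -7,  -  7, - 6, - 5.04, - 8/17, sqrt ( 19 )/19,sqrt( 14 )/14, 1/3, 2, sqrt(5 ),sqrt ( 6 ),E,3, pi , 6, 8, 8*E ] 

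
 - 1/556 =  - 1/556 =-  0.00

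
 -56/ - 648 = 7/81 = 0.09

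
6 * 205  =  1230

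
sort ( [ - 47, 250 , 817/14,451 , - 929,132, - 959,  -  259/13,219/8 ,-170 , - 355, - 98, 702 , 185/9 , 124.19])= [-959 ,-929,  -  355,-170,-98,  -  47,-259/13, 185/9,219/8,817/14,124.19, 132, 250,451,702]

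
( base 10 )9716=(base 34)8DQ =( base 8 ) 22764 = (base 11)7333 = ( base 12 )5758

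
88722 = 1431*62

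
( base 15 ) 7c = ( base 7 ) 225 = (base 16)75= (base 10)117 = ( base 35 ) 3c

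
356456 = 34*10484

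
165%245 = 165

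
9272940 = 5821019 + 3451921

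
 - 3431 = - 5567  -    -  2136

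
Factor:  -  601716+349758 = - 2^1 * 3^1*7^2*857^1 = -251958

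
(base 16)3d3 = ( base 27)197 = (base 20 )28J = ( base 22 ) 20b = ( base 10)979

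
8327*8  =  66616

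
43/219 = 43/219 = 0.20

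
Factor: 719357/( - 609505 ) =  - 5^(-1)*13^(-1)*811^1*887^1* 9377^( - 1)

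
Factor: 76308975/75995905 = 3^2*5^1*53^( - 1)*286777^ ( - 1)*339151^1=15261795/15199181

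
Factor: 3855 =3^1  *5^1*257^1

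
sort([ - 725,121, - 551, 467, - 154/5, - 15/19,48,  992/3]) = [ - 725,-551,- 154/5, - 15/19,48, 121,992/3,467]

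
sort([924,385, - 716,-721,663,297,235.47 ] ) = [ - 721, - 716, 235.47, 297,  385,663,924 ] 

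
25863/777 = 33 + 2/7 = 33.29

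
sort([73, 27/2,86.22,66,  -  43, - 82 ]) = [ - 82, - 43, 27/2,66, 73,86.22] 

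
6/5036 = 3/2518=0.00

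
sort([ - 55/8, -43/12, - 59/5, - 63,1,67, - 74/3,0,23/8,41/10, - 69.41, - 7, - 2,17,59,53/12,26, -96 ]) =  [ - 96, - 69.41,-63,  -  74/3, - 59/5, -7, - 55/8, - 43/12, - 2 , 0,1,  23/8,41/10,53/12,17,26, 59,  67] 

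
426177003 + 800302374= 1226479377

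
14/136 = 7/68= 0.10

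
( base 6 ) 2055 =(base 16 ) 1d3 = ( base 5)3332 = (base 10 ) 467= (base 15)212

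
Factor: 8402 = 2^1*4201^1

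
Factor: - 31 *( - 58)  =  2^1*29^1*31^1 = 1798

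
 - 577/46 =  - 13 +21/46 = -12.54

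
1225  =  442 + 783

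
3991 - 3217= 774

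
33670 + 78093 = 111763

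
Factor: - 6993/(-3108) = 2^( - 2 )*3^2=   9/4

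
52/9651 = 52/9651 = 0.01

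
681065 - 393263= 287802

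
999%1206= 999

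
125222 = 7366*17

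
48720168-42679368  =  6040800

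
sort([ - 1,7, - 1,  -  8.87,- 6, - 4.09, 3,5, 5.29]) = [  -  8.87,  -  6,  -  4.09, - 1, - 1, 3, 5 , 5.29, 7 ] 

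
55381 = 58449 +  -3068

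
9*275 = 2475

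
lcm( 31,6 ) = 186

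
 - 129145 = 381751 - 510896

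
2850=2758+92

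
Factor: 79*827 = 65333= 79^1 * 827^1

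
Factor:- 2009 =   -  7^2*41^1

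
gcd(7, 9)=1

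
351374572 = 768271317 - 416896745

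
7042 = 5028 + 2014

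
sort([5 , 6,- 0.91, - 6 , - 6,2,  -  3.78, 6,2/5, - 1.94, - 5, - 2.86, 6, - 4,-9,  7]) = [  -  9, -6 ,-6, - 5,-4, - 3.78, - 2.86, - 1.94,- 0.91, 2/5, 2, 5,  6, 6,6,  7]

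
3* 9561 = 28683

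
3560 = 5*712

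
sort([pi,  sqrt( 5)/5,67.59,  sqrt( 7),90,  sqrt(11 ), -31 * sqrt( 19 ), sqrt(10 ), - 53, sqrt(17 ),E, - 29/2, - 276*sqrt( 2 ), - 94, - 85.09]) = [ - 276*sqrt( 2 ), - 31*sqrt(19 ), - 94, - 85.09,  -  53, - 29/2,sqrt( 5 )/5,sqrt( 7), E, pi, sqrt( 10 ), sqrt( 11 ), sqrt(17 ),67.59,90]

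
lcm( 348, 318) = 18444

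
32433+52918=85351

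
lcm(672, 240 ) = 3360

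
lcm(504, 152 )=9576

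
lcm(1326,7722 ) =131274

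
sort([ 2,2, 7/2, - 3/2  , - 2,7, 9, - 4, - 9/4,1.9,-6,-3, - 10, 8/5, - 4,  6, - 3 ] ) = [-10, -6, - 4, - 4, - 3,  -  3 , - 9/4, - 2, - 3/2,  8/5,1.9, 2, 2,7/2,6,  7, 9 ] 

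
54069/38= 1422 + 33/38=1422.87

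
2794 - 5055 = -2261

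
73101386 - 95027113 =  - 21925727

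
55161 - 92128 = - 36967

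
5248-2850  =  2398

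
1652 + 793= 2445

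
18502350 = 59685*310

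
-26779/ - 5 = 26779/5= 5355.80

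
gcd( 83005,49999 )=1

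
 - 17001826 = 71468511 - 88470337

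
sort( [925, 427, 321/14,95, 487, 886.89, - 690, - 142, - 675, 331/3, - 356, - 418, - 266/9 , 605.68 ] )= [  -  690,-675 , - 418, - 356, - 142,  -  266/9, 321/14, 95, 331/3,427, 487, 605.68 , 886.89, 925]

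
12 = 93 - 81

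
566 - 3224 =  -  2658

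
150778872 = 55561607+95217265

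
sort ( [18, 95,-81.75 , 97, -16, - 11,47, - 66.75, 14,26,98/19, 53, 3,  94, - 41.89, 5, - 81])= [-81.75 , - 81 ,-66.75 , - 41.89, - 16,-11,3,5,98/19,14 , 18 , 26,  47, 53,94 , 95,97 ] 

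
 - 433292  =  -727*596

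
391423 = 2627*149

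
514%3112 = 514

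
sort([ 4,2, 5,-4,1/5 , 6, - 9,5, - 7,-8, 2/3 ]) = [ -9,-8,-7 ,-4, 1/5,  2/3,2, 4, 5, 5,6 ]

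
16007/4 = 4001+ 3/4 = 4001.75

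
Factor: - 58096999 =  - 43^1*1351093^1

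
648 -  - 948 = 1596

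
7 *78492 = 549444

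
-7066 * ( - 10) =70660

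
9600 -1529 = 8071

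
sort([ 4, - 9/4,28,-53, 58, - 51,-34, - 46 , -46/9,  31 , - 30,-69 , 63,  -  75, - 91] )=[ - 91, - 75, - 69, - 53,-51,-46,-34,-30,  -  46/9,- 9/4,4, 28,31, 58, 63]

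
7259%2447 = 2365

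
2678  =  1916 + 762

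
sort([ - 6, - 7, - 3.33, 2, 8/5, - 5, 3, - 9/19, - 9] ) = [- 9, - 7, - 6, - 5,- 3.33,  -  9/19,8/5, 2,3] 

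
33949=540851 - 506902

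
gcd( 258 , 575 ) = 1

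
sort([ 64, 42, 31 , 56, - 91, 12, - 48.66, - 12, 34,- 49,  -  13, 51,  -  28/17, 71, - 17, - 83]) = [ - 91,- 83 , - 49,-48.66, - 17, - 13, - 12, - 28/17  ,  12,31,34, 42,51, 56, 64, 71 ]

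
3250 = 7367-4117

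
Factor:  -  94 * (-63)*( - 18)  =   - 2^2*3^4 * 7^1*47^1 = -106596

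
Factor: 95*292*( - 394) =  - 2^3*5^1 * 19^1*73^1*197^1 = - 10929560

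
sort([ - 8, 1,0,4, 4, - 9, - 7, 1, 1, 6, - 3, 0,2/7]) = [ -9, - 8, - 7,  -  3 , 0, 0, 2/7, 1, 1, 1,4,4, 6 ]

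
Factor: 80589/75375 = 3^(-1 )*5^(-3 )*67^ (-1)*26863^1 = 26863/25125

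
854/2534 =61/181 = 0.34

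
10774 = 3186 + 7588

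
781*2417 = 1887677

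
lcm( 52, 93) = 4836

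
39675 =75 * 529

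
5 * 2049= 10245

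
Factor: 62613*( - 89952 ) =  - 2^5*3^5*773^1*937^1 = - 5632164576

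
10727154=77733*138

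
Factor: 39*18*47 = 32994 = 2^1*3^3*13^1*47^1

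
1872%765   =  342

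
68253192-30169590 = 38083602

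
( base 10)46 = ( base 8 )56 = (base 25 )1l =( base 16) 2E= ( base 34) 1C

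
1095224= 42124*26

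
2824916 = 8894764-6069848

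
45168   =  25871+19297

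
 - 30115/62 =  - 30115/62 = -485.73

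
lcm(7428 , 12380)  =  37140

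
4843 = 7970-3127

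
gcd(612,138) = 6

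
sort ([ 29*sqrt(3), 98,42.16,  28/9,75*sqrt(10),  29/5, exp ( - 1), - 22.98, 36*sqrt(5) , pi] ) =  [ - 22.98,exp( - 1 ),28/9,pi,29/5, 42.16, 29 * sqrt(3), 36*sqrt(5) , 98, 75 * sqrt(10 )] 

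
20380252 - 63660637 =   -  43280385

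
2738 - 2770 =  - 32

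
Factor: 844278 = 2^1*3^1*223^1 * 631^1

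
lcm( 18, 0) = 0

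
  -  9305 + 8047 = -1258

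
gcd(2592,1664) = 32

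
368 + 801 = 1169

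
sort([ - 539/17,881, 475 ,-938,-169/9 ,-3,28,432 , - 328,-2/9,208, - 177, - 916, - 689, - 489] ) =[  -  938,-916,-689, - 489, - 328, - 177,-539/17, - 169/9, - 3, - 2/9,28  ,  208,432,475,881 ] 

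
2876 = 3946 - 1070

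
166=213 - 47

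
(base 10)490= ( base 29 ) gq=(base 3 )200011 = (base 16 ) 1ea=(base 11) 406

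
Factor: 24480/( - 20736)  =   - 2^( - 3)*3^( - 2 )*5^1*17^1 = - 85/72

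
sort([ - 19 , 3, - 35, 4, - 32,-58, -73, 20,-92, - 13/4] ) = [ - 92, - 73, - 58, - 35, - 32, - 19,  -  13/4, 3,4, 20]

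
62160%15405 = 540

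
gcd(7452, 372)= 12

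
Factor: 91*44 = 4004  =  2^2*7^1*11^1*13^1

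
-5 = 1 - 6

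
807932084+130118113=938050197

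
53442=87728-34286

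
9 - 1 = 8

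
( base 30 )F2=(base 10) 452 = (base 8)704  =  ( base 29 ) fh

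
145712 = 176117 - 30405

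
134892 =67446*2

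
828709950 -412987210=415722740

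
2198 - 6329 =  - 4131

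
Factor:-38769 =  - 3^1*12923^1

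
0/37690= 0 = 0.00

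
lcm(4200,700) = 4200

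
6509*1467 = 9548703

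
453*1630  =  738390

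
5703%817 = 801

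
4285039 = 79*54241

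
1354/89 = 1354/89=15.21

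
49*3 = 147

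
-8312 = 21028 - 29340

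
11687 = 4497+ 7190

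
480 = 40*12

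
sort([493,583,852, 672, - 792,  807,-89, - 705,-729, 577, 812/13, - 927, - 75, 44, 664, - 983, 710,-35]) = [-983,-927,-792,-729, - 705,  -  89,-75,-35,44, 812/13, 493 , 577,583,664, 672,710,  807,852] 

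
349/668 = 349/668=0.52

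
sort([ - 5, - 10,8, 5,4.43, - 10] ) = [  -  10,-10, - 5,4.43,5,8 ] 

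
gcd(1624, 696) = 232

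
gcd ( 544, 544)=544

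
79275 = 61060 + 18215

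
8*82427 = 659416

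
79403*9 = 714627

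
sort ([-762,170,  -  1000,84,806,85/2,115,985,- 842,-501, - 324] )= [ - 1000,-842,- 762, - 501,  -  324  ,  85/2,84,115 , 170 , 806,985]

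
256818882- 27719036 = 229099846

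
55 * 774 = 42570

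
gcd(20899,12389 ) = 1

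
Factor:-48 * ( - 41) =1968 = 2^4*3^1*41^1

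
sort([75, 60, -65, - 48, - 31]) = [ - 65, - 48,-31,60, 75]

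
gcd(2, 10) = 2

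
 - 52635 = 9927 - 62562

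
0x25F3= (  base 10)9715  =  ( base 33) 8UD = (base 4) 2113303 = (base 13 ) 4564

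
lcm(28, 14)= 28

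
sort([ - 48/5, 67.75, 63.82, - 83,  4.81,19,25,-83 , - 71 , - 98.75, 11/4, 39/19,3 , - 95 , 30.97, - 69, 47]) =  [ - 98.75, - 95, - 83, - 83,-71,-69, - 48/5, 39/19, 11/4, 3,4.81, 19, 25,30.97,47,  63.82,67.75 ]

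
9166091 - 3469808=5696283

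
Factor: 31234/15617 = 2 = 2^1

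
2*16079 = 32158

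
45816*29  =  1328664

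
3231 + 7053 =10284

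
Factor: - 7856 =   -  2^4*491^1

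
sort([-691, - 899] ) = [  -  899, - 691]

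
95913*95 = 9111735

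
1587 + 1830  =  3417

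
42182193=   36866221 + 5315972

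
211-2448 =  - 2237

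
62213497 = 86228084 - 24014587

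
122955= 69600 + 53355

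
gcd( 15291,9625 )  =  1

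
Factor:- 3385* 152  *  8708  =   - 2^5*5^1*7^1*19^1 *311^1 * 677^1=- 4480440160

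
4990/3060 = 499/306 = 1.63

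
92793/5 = 92793/5  =  18558.60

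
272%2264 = 272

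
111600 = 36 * 3100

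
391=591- 200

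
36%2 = 0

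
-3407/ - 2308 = 1 + 1099/2308 = 1.48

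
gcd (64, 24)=8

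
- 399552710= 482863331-882416041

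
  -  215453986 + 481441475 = 265987489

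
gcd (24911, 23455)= 1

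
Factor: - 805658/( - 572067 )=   2^1 * 3^( - 2)*7^2*17^ ( - 1)*3739^(-1)*8221^1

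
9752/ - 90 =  - 109 + 29/45  =  - 108.36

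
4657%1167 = 1156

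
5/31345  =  1/6269  =  0.00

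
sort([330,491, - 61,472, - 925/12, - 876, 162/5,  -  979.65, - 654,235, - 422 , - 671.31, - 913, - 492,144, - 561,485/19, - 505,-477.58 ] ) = [ - 979.65, - 913, - 876, - 671.31, - 654, - 561, - 505, - 492,- 477.58,-422, - 925/12,-61,485/19,162/5,144,235,330,472,491] 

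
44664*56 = 2501184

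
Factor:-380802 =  - 2^1 * 3^1 * 63467^1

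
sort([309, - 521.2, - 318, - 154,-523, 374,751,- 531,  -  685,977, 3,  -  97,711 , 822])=[ -685, - 531,-523, - 521.2,- 318,  -  154, - 97 , 3,309,374, 711,751,822 , 977]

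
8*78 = 624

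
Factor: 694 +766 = 1460  =  2^2*5^1*73^1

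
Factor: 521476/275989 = 2^2*7^ ( - 1)*89^( -1)*443^( - 1)*130369^1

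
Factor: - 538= - 2^1 * 269^1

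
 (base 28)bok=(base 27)CL1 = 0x2464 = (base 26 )dk8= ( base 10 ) 9316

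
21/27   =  7/9  =  0.78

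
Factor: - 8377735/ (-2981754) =2^( - 1) * 3^( - 2)  *  5^1*41^1*40867^1 * 165653^(-1)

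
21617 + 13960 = 35577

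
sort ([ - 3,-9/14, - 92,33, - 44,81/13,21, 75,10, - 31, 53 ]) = [ - 92, - 44, - 31,- 3, - 9/14,81/13 , 10,21, 33, 53, 75 ] 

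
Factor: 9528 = 2^3*3^1*397^1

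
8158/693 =11 +535/693  =  11.77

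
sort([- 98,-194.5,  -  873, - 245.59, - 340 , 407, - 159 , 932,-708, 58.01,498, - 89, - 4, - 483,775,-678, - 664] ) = [-873, - 708,-678,  -  664,-483, - 340, - 245.59, - 194.5, - 159, - 98, - 89, - 4,58.01, 407,498,775,932]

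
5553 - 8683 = -3130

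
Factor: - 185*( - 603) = 3^2*5^1*37^1*67^1 = 111555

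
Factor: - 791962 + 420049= - 371913 = - 3^1 * 151^1*821^1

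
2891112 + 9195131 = 12086243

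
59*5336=314824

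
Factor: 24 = 2^3*3^1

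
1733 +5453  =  7186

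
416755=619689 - 202934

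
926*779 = 721354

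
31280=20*1564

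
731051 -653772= 77279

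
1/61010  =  1/61010 = 0.00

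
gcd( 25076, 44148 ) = 4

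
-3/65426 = - 1+ 65423/65426 = - 0.00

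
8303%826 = 43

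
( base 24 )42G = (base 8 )4500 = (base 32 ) 2a0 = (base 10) 2368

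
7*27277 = 190939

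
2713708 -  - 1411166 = 4124874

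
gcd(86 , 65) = 1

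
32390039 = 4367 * 7417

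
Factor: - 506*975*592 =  - 292063200= - 2^5*3^1*5^2* 11^1*13^1*23^1*37^1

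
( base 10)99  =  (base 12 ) 83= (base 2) 1100011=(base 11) 90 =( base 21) 4f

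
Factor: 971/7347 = 3^ ( - 1)*31^( - 1)*79^(-1)*971^1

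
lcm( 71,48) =3408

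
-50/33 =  - 2 + 16/33 = - 1.52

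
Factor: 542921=542921^1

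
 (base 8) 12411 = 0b1010100001001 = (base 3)21101110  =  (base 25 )8FA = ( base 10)5385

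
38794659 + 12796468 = 51591127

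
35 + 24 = 59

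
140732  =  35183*4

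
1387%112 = 43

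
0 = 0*45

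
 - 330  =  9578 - 9908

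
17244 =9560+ 7684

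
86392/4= 21598 = 21598.00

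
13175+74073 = 87248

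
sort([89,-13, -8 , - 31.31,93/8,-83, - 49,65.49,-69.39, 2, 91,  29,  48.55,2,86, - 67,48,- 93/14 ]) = [ - 83, - 69.39, - 67,-49, - 31.31,-13,-8 ,- 93/14 , 2, 2,93/8,  29,48,48.55, 65.49,86 , 89,91 ]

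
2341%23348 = 2341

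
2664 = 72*37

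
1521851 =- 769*( - 1979)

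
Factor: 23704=2^3*2963^1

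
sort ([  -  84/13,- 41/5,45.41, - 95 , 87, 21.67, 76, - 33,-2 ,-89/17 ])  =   [ - 95, - 33,  -  41/5,  -  84/13,-89/17, - 2, 21.67, 45.41 , 76, 87] 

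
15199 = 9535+5664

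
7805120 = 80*97564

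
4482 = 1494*3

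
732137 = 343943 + 388194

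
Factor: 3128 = 2^3 * 17^1*23^1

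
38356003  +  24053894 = 62409897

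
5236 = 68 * 77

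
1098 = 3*366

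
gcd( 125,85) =5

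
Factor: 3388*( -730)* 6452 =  -2^5*5^1*7^1*11^2*73^1*1613^1 = -15957344480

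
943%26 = 7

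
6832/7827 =6832/7827 = 0.87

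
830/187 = 830/187   =  4.44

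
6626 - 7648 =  - 1022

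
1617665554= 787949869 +829715685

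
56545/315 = 179+32/63 = 179.51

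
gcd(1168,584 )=584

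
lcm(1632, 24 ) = 1632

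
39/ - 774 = -13/258 = - 0.05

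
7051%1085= 541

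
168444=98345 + 70099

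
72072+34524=106596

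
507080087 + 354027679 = 861107766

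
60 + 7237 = 7297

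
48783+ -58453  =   - 9670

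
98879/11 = 8989 = 8989.00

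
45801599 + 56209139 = 102010738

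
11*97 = 1067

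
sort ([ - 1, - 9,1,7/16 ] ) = [ - 9, - 1, 7/16, 1 ] 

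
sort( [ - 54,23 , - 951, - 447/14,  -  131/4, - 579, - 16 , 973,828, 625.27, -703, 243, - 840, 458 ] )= [-951,-840 ,-703, - 579,  -  54, - 131/4, - 447/14, - 16  ,  23,243,458,625.27 , 828, 973]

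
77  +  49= 126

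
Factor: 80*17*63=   85680 =2^4*3^2*5^1 * 7^1*17^1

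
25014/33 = 758 = 758.00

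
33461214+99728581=133189795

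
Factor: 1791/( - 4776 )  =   - 3/8 = - 2^(-3)*3^1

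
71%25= 21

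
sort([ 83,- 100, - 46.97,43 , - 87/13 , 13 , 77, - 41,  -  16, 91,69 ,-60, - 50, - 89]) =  [ - 100, - 89, - 60 ,  -  50 , - 46.97, - 41, - 16, - 87/13, 13, 43, 69, 77, 83 , 91]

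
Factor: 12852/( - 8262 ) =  - 2^1 * 3^(  -  2 )*7^1 =-14/9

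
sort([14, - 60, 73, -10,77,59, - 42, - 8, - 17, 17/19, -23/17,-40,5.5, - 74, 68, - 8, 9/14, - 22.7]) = [  -  74, - 60, - 42, - 40 , - 22.7, - 17,-10, - 8,-8, - 23/17, 9/14, 17/19, 5.5,14,59,68,73, 77 ] 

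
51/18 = 2+5/6 =2.83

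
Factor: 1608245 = 5^1*263^1*1223^1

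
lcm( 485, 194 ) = 970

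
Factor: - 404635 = -5^1* 7^1*11^1*1051^1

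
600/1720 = 15/43 = 0.35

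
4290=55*78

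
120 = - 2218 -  - 2338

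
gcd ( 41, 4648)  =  1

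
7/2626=7/2626 = 0.00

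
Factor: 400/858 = 200/429=2^3*3^(- 1 )*5^2 * 11^( - 1 )*13^ (  -  1)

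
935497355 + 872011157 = 1807508512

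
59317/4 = 14829 + 1/4 = 14829.25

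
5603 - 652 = 4951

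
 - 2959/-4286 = 2959/4286 =0.69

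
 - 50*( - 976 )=48800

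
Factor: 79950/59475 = 2^1*41^1*61^(-1 ) = 82/61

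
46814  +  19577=66391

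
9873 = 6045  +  3828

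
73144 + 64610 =137754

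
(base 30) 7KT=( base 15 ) 20BE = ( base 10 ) 6929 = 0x1b11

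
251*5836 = 1464836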